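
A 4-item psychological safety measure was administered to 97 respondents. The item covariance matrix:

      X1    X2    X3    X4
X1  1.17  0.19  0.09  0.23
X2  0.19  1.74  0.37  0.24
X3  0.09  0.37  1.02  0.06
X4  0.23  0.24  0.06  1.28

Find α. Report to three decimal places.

α = 0.416

Σσ²ᵢ = 1.17 + 1.74 + 1.02 + 1.28 = 5.21
Sum of the distinct covariances = 1.18
σ²_total = 5.21 + 2 × 1.18 = 7.57
α = (k/(k−1))·(1 − Σσ²ᵢ/σ²_total) = (4/3)·(1 − 5.21/7.57) = 0.416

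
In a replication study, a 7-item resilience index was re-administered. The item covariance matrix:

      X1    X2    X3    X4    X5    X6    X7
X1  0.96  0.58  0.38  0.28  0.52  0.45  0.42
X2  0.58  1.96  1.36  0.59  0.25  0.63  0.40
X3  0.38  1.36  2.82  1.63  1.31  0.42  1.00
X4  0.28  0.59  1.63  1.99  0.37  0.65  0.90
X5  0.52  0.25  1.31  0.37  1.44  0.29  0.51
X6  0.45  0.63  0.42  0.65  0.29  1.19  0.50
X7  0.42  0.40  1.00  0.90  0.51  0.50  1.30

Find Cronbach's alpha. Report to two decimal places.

Cronbach's alpha = 0.81

Σσᵢ² = 0.96 + 1.96 + 2.82 + 1.99 + 1.44 + 1.19 + 1.30 = 11.66
Σ_{i<j} σ_ij = 13.44
σ²_total = 11.66 + 2 × 13.44 = 38.54
α = (k/(k−1))·(1 − Σσᵢ²/σ²_total) = (7/6)·(1 − 11.66/38.54) = 0.81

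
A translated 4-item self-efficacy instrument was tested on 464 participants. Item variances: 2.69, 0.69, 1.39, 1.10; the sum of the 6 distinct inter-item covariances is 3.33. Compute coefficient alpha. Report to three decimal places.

Σσ²ᵢ = 2.69 + 0.69 + 1.39 + 1.10 = 5.87
Sum of distinct covariances = 3.33
Var(T) = Σσ²ᵢ + 2·Σcov = 5.87 + 2 × 3.33 = 12.53
α = (4/3)·(1 − 5.87/12.53) = 0.709

coefficient alpha = 0.709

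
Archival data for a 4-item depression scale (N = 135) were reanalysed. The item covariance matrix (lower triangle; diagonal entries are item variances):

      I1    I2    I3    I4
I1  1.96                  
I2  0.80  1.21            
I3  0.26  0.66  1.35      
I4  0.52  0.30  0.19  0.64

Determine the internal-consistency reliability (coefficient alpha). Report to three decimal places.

sum of item variances = 1.96 + 1.21 + 1.35 + 0.64 = 5.16
Σ_{i<j} σ_ij = 2.73
total variance = 5.16 + 2 × 2.73 = 10.62
α = (k/(k−1))·(1 − sum of item variances/total variance) = (4/3)·(1 − 5.16/10.62) = 0.685

coefficient alpha = 0.685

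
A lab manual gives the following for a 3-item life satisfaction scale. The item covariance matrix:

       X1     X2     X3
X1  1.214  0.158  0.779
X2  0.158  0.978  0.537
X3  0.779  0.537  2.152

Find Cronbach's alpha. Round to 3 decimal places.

α = 0.606

Σσᵢ² = 1.214 + 0.978 + 2.152 = 4.344
Σ_{i<j} σ_ij = 1.474
Var(T) = 4.344 + 2 × 1.474 = 7.292
α = (k/(k−1))·(1 − Σσᵢ²/Var(T)) = (3/2)·(1 − 4.344/7.292) = 0.606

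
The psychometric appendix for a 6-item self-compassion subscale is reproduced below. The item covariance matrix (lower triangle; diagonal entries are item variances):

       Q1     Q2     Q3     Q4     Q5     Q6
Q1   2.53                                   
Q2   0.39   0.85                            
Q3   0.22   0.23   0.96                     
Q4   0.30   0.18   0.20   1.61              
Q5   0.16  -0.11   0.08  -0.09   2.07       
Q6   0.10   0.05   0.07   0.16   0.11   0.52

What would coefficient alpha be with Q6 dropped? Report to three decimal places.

α = 0.350

Remaining items: Q1, Q2, Q3, Q4, Q5 (k = 5).
Σσ²ᵢ = 2.53 + 0.85 + 0.96 + 1.61 + 2.07 = 8.02
σ²_total = 8.02 + 2 × 1.56 = 11.14
α (item deleted) = (5/4)·(1 − 8.02/11.14) = 0.350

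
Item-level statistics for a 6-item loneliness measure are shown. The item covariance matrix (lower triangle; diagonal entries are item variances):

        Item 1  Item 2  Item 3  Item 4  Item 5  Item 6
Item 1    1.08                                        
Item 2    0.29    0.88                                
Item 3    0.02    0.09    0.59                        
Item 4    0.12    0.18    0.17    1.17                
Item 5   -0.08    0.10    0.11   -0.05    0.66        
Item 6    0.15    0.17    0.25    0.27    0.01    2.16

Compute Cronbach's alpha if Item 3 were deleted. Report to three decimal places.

α = 0.351

Remaining items: Item 1, Item 2, Item 4, Item 5, Item 6 (k = 5).
ΣVar(i) = 1.08 + 0.88 + 1.17 + 0.66 + 2.16 = 5.95
σ²_total = 5.95 + 2 × 1.16 = 8.27
α (item deleted) = (5/4)·(1 − 5.95/8.27) = 0.351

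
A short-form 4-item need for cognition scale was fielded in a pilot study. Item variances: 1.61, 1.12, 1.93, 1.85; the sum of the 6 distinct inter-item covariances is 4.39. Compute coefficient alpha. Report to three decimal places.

ΣVar(i) = 1.61 + 1.12 + 1.93 + 1.85 = 6.51
Sum of distinct covariances = 4.39
σ²_total = ΣVar(i) + 2·Σcov = 6.51 + 2 × 4.39 = 15.29
α = (4/3)·(1 − 6.51/15.29) = 0.766

coefficient alpha = 0.766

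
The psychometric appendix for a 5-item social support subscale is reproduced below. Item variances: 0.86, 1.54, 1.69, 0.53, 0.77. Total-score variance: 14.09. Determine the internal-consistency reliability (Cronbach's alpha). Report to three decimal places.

Cronbach's alpha = 0.772

Σσᵢ² = 0.86 + 1.54 + 1.69 + 0.53 + 0.77 = 5.39
α = (k/(k−1))·(1 − Σσᵢ²/Var(T)) = (5/4)·(1 − 5.39/14.09) = 0.772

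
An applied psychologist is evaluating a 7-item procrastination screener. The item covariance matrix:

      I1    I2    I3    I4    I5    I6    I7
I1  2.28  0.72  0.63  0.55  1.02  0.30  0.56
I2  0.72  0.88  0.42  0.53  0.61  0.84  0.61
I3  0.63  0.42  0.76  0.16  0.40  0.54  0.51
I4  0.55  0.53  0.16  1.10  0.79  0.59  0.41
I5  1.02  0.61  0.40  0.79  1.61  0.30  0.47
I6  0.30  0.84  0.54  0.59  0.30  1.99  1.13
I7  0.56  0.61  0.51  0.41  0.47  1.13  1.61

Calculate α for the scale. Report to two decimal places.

sum of item variances = 2.28 + 0.88 + 0.76 + 1.10 + 1.61 + 1.99 + 1.61 = 10.23
Sum of off-diagonal covariances = 12.09
σ²_total = 10.23 + 2 × 12.09 = 34.41
α = (k/(k−1))·(1 − sum of item variances/σ²_total) = (7/6)·(1 − 10.23/34.41) = 0.82

α = 0.82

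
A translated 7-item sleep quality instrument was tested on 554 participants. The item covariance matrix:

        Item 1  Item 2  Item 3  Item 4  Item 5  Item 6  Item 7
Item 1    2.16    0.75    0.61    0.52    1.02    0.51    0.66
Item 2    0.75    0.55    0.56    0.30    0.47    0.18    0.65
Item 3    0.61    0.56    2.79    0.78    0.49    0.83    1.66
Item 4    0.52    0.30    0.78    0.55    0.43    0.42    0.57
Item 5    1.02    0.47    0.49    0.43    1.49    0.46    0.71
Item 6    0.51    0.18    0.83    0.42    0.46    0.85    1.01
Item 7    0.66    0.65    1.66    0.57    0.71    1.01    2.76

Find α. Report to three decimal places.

α = 0.827

Σσ²ᵢ = 2.16 + 0.55 + 2.79 + 0.55 + 1.49 + 0.85 + 2.76 = 11.15
Σ_{i<j} σ_ij = 13.59
Var(T) = 11.15 + 2 × 13.59 = 38.33
α = (k/(k−1))·(1 − Σσ²ᵢ/Var(T)) = (7/6)·(1 − 11.15/38.33) = 0.827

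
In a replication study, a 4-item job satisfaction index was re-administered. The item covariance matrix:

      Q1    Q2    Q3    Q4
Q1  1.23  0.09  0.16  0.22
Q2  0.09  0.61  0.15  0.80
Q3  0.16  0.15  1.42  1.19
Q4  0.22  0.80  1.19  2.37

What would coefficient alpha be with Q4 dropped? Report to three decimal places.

α = 0.296

Remaining items: Q1, Q2, Q3 (k = 3).
Σσᵢ² = 1.23 + 0.61 + 1.42 = 3.26
Var(T) = 3.26 + 2 × 0.40 = 4.06
α (item deleted) = (3/2)·(1 − 3.26/4.06) = 0.296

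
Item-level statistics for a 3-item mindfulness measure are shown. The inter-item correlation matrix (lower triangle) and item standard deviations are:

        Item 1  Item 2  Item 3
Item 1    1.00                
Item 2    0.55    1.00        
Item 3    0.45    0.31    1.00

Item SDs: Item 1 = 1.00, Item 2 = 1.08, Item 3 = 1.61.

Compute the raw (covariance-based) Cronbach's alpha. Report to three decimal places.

Σσ²ᵢ = 1.00² + 1.08² + 1.61² = 4.7585
Covariances σ_ij = r_ij · s_i · s_j:
  σ(Item 1,Item 2) = 0.55 × 1.00 × 1.08 = 0.5940
  σ(Item 1,Item 3) = 0.45 × 1.00 × 1.61 = 0.7245
  σ(Item 2,Item 3) = 0.31 × 1.08 × 1.61 = 0.5390
σ²_T = Σσ²ᵢ + 2·Σσ_ij = 4.7585 + 2 × 1.8575 = 8.4735
α = (3/2)·(1 − 4.7585/8.4735) = 0.658

Cronbach's alpha = 0.658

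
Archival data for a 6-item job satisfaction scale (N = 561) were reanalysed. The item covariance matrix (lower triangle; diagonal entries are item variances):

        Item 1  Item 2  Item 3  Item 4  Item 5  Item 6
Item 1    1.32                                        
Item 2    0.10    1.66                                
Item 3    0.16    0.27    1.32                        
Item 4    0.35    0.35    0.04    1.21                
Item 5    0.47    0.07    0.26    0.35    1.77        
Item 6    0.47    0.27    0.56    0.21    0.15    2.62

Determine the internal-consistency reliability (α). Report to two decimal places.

sum of item variances = 1.32 + 1.66 + 1.32 + 1.21 + 1.77 + 2.62 = 9.90
Σ_{i<j} σ_ij = 4.08
Var(T) = 9.90 + 2 × 4.08 = 18.06
α = (k/(k−1))·(1 − sum of item variances/Var(T)) = (6/5)·(1 − 9.90/18.06) = 0.54

α = 0.54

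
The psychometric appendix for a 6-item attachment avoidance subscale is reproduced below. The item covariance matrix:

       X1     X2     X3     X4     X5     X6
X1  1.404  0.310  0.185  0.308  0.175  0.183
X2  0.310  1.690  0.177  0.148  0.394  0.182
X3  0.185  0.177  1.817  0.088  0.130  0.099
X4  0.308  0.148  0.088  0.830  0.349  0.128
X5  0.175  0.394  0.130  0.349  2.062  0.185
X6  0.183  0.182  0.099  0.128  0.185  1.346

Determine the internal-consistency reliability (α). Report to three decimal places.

sum of item variances = 1.404 + 1.690 + 1.817 + 0.830 + 2.062 + 1.346 = 9.149
Sum of the distinct covariances = 3.041
σ²_total = 9.149 + 2 × 3.041 = 15.231
α = (k/(k−1))·(1 − sum of item variances/σ²_total) = (6/5)·(1 − 9.149/15.231) = 0.479

α = 0.479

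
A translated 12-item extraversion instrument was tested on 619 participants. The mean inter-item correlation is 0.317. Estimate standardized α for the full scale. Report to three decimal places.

standardized α = 0.848

Standardized α = k·r̄ / (1 + (k−1)·r̄) = 12 × 0.317 / (1 + 11 × 0.317)
  = 3.8040 / 4.4870 = 0.848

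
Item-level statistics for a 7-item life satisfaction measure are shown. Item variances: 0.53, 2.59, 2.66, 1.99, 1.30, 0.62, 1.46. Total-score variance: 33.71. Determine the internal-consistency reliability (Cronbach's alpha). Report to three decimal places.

α = 0.781

ΣVar(i) = 0.53 + 2.59 + 2.66 + 1.99 + 1.30 + 0.62 + 1.46 = 11.15
α = (k/(k−1))·(1 − ΣVar(i)/Var(T)) = (7/6)·(1 − 11.15/33.71) = 0.781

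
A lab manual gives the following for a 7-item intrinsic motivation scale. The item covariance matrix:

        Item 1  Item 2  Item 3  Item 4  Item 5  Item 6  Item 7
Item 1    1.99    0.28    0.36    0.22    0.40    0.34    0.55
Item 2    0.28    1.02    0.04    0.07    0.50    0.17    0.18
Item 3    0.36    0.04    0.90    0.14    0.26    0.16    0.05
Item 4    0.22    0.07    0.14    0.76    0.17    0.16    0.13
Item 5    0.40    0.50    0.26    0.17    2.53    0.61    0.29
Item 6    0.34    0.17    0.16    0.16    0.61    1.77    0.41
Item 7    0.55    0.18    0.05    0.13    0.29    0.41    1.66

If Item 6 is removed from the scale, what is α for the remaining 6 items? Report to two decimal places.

α = 0.54

Remaining items: Item 1, Item 2, Item 3, Item 4, Item 5, Item 7 (k = 6).
Σσ²ᵢ = 1.99 + 1.02 + 0.90 + 0.76 + 2.53 + 1.66 = 8.86
Var(T) = 8.86 + 2 × 3.64 = 16.14
α (item deleted) = (6/5)·(1 − 8.86/16.14) = 0.54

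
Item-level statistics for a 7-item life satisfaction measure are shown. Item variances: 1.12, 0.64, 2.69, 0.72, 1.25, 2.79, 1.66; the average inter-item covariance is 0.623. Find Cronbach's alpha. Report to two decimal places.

α = 0.82

ΣVar(i) = 1.12 + 0.64 + 2.69 + 0.72 + 1.25 + 2.79 + 1.66 = 10.87
Sum of the 21 distinct covariances = 21 × 0.623 = 13.083
total variance = ΣVar(i) + 2·Σcov = 10.87 + 2 × 13.083 = 37.036
α = (7/6)·(1 − 10.87/37.036) = 0.82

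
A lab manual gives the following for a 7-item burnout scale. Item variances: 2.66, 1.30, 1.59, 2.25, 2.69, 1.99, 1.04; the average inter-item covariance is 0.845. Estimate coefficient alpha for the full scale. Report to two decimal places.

coefficient alpha = 0.84

sum of item variances = 2.66 + 1.30 + 1.59 + 2.25 + 2.69 + 1.99 + 1.04 = 13.52
Sum of the 21 distinct covariances = 21 × 0.845 = 17.745
Var(T) = sum of item variances + 2·Σcov = 13.52 + 2 × 17.745 = 49.010
α = (7/6)·(1 − 13.52/49.010) = 0.84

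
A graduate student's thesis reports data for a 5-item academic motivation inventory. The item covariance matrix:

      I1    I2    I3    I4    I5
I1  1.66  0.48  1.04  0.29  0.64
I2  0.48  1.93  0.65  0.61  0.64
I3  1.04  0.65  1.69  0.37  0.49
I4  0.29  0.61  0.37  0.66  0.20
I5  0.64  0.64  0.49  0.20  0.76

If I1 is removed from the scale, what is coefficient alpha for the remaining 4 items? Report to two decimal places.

Remaining items: I2, I3, I4, I5 (k = 4).
sum of item variances = 1.93 + 1.69 + 0.66 + 0.76 = 5.04
σ²_T = 5.04 + 2 × 2.96 = 10.96
α (item deleted) = (4/3)·(1 − 5.04/10.96) = 0.72

α = 0.72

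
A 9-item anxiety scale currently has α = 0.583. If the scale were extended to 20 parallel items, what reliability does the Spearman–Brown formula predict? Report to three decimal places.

Length factor m = 20/9 = 2.2222
α' = m·α / (1 + (m−1)·α)
   = 20/9 × 0.583 / (1 + (20/9 − 1) × 0.583)
   = 1.2956 / 1.7126 = 0.757

predicted reliability = 0.757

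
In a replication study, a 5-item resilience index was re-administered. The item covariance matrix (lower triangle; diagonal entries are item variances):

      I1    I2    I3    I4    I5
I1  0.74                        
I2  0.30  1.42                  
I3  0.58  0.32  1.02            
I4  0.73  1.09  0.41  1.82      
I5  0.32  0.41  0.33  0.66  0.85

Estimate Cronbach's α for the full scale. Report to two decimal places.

Σσ²ᵢ = 0.74 + 1.42 + 1.02 + 1.82 + 0.85 = 5.85
Sum of off-diagonal covariances = 5.15
Var(T) = 5.85 + 2 × 5.15 = 16.15
α = (k/(k−1))·(1 − Σσ²ᵢ/Var(T)) = (5/4)·(1 − 5.85/16.15) = 0.80

Cronbach's α = 0.80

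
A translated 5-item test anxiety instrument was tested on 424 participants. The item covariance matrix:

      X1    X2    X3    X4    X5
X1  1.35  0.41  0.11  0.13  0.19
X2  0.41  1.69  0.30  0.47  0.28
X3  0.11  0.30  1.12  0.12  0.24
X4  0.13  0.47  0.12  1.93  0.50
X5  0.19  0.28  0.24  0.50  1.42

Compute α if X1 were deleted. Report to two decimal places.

Remaining items: X2, X3, X4, X5 (k = 4).
ΣVar(i) = 1.69 + 1.12 + 1.93 + 1.42 = 6.16
σ²_T = 6.16 + 2 × 1.91 = 9.98
α (item deleted) = (4/3)·(1 − 6.16/9.98) = 0.51

α = 0.51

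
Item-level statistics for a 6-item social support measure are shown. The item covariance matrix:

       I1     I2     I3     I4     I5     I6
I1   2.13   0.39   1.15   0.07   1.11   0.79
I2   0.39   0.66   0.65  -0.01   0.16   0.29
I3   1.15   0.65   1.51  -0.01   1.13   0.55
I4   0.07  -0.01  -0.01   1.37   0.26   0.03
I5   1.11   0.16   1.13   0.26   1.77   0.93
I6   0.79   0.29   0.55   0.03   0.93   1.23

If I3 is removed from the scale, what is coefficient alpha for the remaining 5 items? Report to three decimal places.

α = 0.661

Remaining items: I1, I2, I4, I5, I6 (k = 5).
ΣVar(i) = 2.13 + 0.66 + 1.37 + 1.77 + 1.23 = 7.16
σ²_total = 7.16 + 2 × 4.02 = 15.20
α (item deleted) = (5/4)·(1 − 7.16/15.20) = 0.661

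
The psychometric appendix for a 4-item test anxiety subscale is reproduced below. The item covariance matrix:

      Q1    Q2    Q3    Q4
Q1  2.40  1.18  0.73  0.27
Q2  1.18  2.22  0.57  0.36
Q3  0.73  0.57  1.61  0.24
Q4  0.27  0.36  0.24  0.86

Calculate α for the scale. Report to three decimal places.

ΣVar(i) = 2.40 + 2.22 + 1.61 + 0.86 = 7.09
Sum of off-diagonal covariances = 3.35
σ²_T = 7.09 + 2 × 3.35 = 13.79
α = (k/(k−1))·(1 − ΣVar(i)/σ²_T) = (4/3)·(1 − 7.09/13.79) = 0.648

α = 0.648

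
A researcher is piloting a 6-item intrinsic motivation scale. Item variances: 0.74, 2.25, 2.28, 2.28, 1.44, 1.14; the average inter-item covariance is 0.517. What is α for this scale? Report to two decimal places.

Σσ²ᵢ = 0.74 + 2.25 + 2.28 + 2.28 + 1.44 + 1.14 = 10.13
Sum of the 15 distinct covariances = 15 × 0.517 = 7.755
total variance = Σσ²ᵢ + 2·Σcov = 10.13 + 2 × 7.755 = 25.640
α = (6/5)·(1 − 10.13/25.640) = 0.73

α = 0.73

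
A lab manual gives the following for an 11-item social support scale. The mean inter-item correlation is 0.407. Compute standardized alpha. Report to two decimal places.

Standardized α = k·r̄ / (1 + (k−1)·r̄) = 11 × 0.407 / (1 + 10 × 0.407)
  = 4.4770 / 5.0700 = 0.88

α = 0.88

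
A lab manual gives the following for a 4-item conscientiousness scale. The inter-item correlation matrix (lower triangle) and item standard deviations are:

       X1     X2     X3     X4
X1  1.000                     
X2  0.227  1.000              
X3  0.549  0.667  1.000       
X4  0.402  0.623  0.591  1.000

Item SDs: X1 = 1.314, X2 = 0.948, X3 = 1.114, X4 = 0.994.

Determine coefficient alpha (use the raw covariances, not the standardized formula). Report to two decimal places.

Σσ²ᵢ = 1.314² + 0.948² + 1.114² + 0.994² = 4.8543
Covariances σ_ij = r_ij · s_i · s_j:
  σ(X1,X2) = 0.227 × 1.314 × 0.948 = 0.2828
  σ(X1,X3) = 0.549 × 1.314 × 1.114 = 0.8036
  σ(X1,X4) = 0.402 × 1.314 × 0.994 = 0.5251
  σ(X2,X3) = 0.667 × 0.948 × 1.114 = 0.7044
  σ(X2,X4) = 0.623 × 0.948 × 0.994 = 0.5871
  σ(X3,X4) = 0.591 × 1.114 × 0.994 = 0.6544
σ²_T = Σσ²ᵢ + 2·Σσ_ij = 4.8543 + 2 × 3.5574 = 11.9691
α = (4/3)·(1 − 4.8543/11.9691) = 0.79

coefficient alpha = 0.79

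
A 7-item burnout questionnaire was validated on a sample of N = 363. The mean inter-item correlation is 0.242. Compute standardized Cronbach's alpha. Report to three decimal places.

Standardized α = k·r̄ / (1 + (k−1)·r̄) = 7 × 0.242 / (1 + 6 × 0.242)
  = 1.6940 / 2.4520 = 0.691

α = 0.691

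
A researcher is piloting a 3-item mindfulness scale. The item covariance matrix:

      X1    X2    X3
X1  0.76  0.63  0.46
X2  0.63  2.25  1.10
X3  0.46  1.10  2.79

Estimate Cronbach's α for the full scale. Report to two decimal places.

sum of item variances = 0.76 + 2.25 + 2.79 = 5.80
Sum of off-diagonal covariances = 2.19
σ²_total = 5.80 + 2 × 2.19 = 10.18
α = (k/(k−1))·(1 − sum of item variances/σ²_total) = (3/2)·(1 − 5.80/10.18) = 0.65

α = 0.65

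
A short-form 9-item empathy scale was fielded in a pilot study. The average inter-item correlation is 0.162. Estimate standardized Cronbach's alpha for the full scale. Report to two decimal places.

Standardized α = k·r̄ / (1 + (k−1)·r̄) = 9 × 0.162 / (1 + 8 × 0.162)
  = 1.4580 / 2.2960 = 0.64

α = 0.64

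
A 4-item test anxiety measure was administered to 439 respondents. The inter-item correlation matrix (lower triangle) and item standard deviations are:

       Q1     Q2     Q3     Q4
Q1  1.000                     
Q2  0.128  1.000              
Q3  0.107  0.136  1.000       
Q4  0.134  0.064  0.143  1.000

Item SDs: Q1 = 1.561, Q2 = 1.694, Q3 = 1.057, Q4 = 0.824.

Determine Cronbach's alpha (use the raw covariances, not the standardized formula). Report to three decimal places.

Cronbach's alpha = 0.325

Σσ²ᵢ = 1.561² + 1.694² + 1.057² + 0.824² = 7.1026
Covariances σ_ij = r_ij · s_i · s_j:
  σ(Q1,Q2) = 0.128 × 1.561 × 1.694 = 0.3385
  σ(Q1,Q3) = 0.107 × 1.561 × 1.057 = 0.1765
  σ(Q1,Q4) = 0.134 × 1.561 × 0.824 = 0.1724
  σ(Q2,Q3) = 0.136 × 1.694 × 1.057 = 0.2435
  σ(Q2,Q4) = 0.064 × 1.694 × 0.824 = 0.0893
  σ(Q3,Q4) = 0.143 × 1.057 × 0.824 = 0.1245
σ²_T = Σσ²ᵢ + 2·Σσ_ij = 7.1026 + 2 × 1.1447 = 9.3920
α = (4/3)·(1 − 7.1026/9.3920) = 0.325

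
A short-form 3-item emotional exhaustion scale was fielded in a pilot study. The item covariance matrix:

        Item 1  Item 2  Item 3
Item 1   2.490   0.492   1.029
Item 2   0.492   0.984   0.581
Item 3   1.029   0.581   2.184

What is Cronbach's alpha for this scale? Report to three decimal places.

sum of item variances = 2.490 + 0.984 + 2.184 = 5.658
Sum of the distinct covariances = 2.102
σ²_total = 5.658 + 2 × 2.102 = 9.862
α = (k/(k−1))·(1 − sum of item variances/σ²_total) = (3/2)·(1 − 5.658/9.862) = 0.639

α = 0.639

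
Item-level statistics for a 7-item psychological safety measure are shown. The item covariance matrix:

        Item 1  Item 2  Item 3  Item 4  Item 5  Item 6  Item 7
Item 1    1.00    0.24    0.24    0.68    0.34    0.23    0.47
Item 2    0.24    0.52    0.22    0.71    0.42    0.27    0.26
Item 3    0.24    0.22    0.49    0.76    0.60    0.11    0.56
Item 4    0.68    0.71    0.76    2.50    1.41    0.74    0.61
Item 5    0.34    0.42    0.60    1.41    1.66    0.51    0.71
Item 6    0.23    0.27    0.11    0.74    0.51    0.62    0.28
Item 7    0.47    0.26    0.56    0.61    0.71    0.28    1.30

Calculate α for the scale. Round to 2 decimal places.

Σσ²ᵢ = 1.00 + 0.52 + 0.49 + 2.50 + 1.66 + 0.62 + 1.30 = 8.09
Σ_{i<j} σ_ij = 10.37
Var(T) = 8.09 + 2 × 10.37 = 28.83
α = (k/(k−1))·(1 − Σσ²ᵢ/Var(T)) = (7/6)·(1 − 8.09/28.83) = 0.84

α = 0.84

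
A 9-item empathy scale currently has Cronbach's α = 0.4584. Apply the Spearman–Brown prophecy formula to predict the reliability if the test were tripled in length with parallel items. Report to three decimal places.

predicted reliability = 0.717

Length factor m = 3
α' = m·α / (1 + (m−1)·α)
   = 3 × 0.4584 / (1 + (3 − 1) × 0.4584)
   = 1.3752 / 1.9168 = 0.717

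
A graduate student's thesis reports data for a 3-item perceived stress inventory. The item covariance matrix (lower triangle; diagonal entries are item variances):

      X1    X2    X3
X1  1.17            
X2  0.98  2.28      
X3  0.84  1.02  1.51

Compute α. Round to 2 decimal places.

α = 0.80

ΣVar(i) = 1.17 + 2.28 + 1.51 = 4.96
Sum of the distinct covariances = 2.84
σ²_T = 4.96 + 2 × 2.84 = 10.64
α = (k/(k−1))·(1 − ΣVar(i)/σ²_T) = (3/2)·(1 − 4.96/10.64) = 0.80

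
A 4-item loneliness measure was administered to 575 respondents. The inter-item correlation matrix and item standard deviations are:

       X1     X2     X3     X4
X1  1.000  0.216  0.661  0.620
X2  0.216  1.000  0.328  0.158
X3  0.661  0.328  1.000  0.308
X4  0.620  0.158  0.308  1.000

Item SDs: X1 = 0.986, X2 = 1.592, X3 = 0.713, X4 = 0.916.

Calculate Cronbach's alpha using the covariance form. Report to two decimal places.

Σσ²ᵢ = 0.986² + 1.592² + 0.713² + 0.916² = 4.8541
Covariances σ_ij = r_ij · s_i · s_j:
  σ(X1,X2) = 0.216 × 0.986 × 1.592 = 0.3391
  σ(X1,X3) = 0.661 × 0.986 × 0.713 = 0.4647
  σ(X1,X4) = 0.620 × 0.986 × 0.916 = 0.5600
  σ(X2,X3) = 0.328 × 1.592 × 0.713 = 0.3723
  σ(X2,X4) = 0.158 × 1.592 × 0.916 = 0.2304
  σ(X3,X4) = 0.308 × 0.713 × 0.916 = 0.2012
σ²_T = Σσ²ᵢ + 2·Σσ_ij = 4.8541 + 2 × 2.1677 = 9.1895
α = (4/3)·(1 − 4.8541/9.1895) = 0.63

α = 0.63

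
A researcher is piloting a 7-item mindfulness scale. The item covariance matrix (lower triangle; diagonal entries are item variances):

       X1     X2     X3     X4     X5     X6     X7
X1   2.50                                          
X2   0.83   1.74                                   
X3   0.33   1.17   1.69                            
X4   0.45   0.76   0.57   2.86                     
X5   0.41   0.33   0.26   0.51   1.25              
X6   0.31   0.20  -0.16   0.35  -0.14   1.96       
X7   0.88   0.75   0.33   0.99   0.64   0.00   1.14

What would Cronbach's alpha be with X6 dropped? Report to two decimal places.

Remaining items: X1, X2, X3, X4, X5, X7 (k = 6).
sum of item variances = 2.50 + 1.74 + 1.69 + 2.86 + 1.25 + 1.14 = 11.18
σ²_total = 11.18 + 2 × 9.21 = 29.60
α (item deleted) = (6/5)·(1 − 11.18/29.60) = 0.75

Cronbach's alpha = 0.75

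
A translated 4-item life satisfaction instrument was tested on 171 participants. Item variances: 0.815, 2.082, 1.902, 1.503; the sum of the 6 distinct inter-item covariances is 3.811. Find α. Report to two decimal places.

sum of item variances = 0.815 + 2.082 + 1.902 + 1.503 = 6.302
Sum of distinct covariances = 3.811
σ²_total = sum of item variances + 2·Σcov = 6.302 + 2 × 3.811 = 13.924
α = (4/3)·(1 − 6.302/13.924) = 0.73

α = 0.73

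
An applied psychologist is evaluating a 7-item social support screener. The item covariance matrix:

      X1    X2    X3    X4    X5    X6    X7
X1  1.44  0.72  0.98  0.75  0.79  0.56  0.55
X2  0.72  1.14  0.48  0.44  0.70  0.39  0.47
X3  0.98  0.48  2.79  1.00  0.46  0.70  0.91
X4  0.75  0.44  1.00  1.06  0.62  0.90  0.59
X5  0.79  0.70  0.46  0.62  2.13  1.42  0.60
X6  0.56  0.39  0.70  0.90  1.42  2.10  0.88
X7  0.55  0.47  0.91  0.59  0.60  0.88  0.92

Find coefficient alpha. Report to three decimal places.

coefficient alpha = 0.840

Σσᵢ² = 1.44 + 1.14 + 2.79 + 1.06 + 2.13 + 2.10 + 0.92 = 11.58
Sum of off-diagonal covariances = 14.91
σ²_total = 11.58 + 2 × 14.91 = 41.40
α = (k/(k−1))·(1 − Σσᵢ²/σ²_total) = (7/6)·(1 − 11.58/41.40) = 0.840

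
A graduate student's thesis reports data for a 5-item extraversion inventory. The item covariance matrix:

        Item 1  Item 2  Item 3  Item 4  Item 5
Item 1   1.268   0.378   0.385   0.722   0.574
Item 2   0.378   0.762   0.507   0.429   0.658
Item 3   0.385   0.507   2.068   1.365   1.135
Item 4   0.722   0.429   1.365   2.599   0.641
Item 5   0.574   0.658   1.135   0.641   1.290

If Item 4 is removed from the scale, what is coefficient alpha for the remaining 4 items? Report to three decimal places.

α = 0.766

Remaining items: Item 1, Item 2, Item 3, Item 5 (k = 4).
Σσᵢ² = 1.268 + 0.762 + 2.068 + 1.290 = 5.388
Var(T) = 5.388 + 2 × 3.637 = 12.662
α (item deleted) = (4/3)·(1 − 5.388/12.662) = 0.766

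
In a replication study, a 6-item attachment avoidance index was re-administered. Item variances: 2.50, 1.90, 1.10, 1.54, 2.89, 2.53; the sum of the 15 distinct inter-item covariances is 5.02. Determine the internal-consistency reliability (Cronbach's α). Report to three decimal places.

α = 0.535

ΣVar(i) = 2.50 + 1.90 + 1.10 + 1.54 + 2.89 + 2.53 = 12.46
Sum of distinct covariances = 5.02
Var(T) = ΣVar(i) + 2·Σcov = 12.46 + 2 × 5.02 = 22.50
α = (6/5)·(1 − 12.46/22.50) = 0.535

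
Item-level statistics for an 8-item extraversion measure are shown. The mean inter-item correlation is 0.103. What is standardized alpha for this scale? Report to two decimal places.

Standardized α = k·r̄ / (1 + (k−1)·r̄) = 8 × 0.103 / (1 + 7 × 0.103)
  = 0.8240 / 1.7210 = 0.48

α = 0.48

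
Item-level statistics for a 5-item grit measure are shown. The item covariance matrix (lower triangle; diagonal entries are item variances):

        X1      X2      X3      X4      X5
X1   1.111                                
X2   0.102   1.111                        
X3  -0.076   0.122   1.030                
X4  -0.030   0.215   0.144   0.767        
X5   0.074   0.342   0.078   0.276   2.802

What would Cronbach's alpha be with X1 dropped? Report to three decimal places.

Cronbach's alpha = 0.389

Remaining items: X2, X3, X4, X5 (k = 4).
Σσ²ᵢ = 1.111 + 1.030 + 0.767 + 2.802 = 5.710
Var(T) = 5.710 + 2 × 1.177 = 8.064
α (item deleted) = (4/3)·(1 − 5.710/8.064) = 0.389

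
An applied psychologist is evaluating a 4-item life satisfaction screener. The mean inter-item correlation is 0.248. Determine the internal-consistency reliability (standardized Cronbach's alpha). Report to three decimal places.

α = 0.569

Standardized α = k·r̄ / (1 + (k−1)·r̄) = 4 × 0.248 / (1 + 3 × 0.248)
  = 0.9920 / 1.7440 = 0.569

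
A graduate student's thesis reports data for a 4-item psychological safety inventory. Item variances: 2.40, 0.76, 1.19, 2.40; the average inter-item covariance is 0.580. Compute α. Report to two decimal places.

α = 0.68

sum of item variances = 2.40 + 0.76 + 1.19 + 2.40 = 6.75
Sum of the 6 distinct covariances = 6 × 0.580 = 3.480
σ²_T = sum of item variances + 2·Σcov = 6.75 + 2 × 3.480 = 13.710
α = (4/3)·(1 − 6.75/13.710) = 0.68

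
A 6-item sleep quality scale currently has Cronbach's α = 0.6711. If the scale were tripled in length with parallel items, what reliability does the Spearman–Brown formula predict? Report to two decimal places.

predicted reliability = 0.86

Length factor m = 3
α' = m·α / (1 + (m−1)·α)
   = 3 × 0.6711 / (1 + (3 − 1) × 0.6711)
   = 2.0133 / 2.3422 = 0.86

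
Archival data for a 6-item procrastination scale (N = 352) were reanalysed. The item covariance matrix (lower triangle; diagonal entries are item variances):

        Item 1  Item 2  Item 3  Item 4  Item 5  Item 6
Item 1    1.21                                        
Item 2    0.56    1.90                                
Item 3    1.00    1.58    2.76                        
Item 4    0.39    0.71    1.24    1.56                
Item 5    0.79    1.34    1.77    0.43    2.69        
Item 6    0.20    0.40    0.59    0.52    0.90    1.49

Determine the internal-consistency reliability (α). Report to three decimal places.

Σσ²ᵢ = 1.21 + 1.90 + 2.76 + 1.56 + 2.69 + 1.49 = 11.61
Σ_{i<j} σ_ij = 12.42
σ²_total = 11.61 + 2 × 12.42 = 36.45
α = (k/(k−1))·(1 − Σσ²ᵢ/σ²_total) = (6/5)·(1 − 11.61/36.45) = 0.818

α = 0.818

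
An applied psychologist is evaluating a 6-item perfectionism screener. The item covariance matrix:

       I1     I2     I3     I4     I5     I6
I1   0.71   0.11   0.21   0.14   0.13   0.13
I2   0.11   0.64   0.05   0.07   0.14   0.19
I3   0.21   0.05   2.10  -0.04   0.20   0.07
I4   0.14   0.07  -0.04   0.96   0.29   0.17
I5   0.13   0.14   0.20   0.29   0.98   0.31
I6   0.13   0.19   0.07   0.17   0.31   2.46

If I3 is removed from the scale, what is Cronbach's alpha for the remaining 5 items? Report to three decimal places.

Remaining items: I1, I2, I4, I5, I6 (k = 5).
ΣVar(i) = 0.71 + 0.64 + 0.96 + 0.98 + 2.46 = 5.75
Var(T) = 5.75 + 2 × 1.68 = 9.11
α (item deleted) = (5/4)·(1 − 5.75/9.11) = 0.461

α = 0.461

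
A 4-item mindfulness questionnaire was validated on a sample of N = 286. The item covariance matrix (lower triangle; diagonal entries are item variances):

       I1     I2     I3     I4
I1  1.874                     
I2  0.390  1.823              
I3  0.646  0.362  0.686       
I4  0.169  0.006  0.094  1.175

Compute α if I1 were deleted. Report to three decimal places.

Remaining items: I2, I3, I4 (k = 3).
sum of item variances = 1.823 + 0.686 + 1.175 = 3.684
σ²_total = 3.684 + 2 × 0.462 = 4.608
α (item deleted) = (3/2)·(1 − 3.684/4.608) = 0.301

α = 0.301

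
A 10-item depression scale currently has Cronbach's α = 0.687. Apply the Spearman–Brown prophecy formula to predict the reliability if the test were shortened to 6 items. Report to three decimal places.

predicted reliability = 0.568

Length factor m = 6/10 = 0.6000
α' = m·α / (1 − (1−m)·α)
   = 6/10 × 0.687 / (1 − (1 − 6/10) × 0.687)
   = 0.4122 / 0.7252 = 0.568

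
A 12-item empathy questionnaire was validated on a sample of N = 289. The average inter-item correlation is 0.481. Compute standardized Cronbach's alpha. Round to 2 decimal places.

Standardized α = k·r̄ / (1 + (k−1)·r̄) = 12 × 0.481 / (1 + 11 × 0.481)
  = 5.7720 / 6.2910 = 0.92

standardized Cronbach's alpha = 0.92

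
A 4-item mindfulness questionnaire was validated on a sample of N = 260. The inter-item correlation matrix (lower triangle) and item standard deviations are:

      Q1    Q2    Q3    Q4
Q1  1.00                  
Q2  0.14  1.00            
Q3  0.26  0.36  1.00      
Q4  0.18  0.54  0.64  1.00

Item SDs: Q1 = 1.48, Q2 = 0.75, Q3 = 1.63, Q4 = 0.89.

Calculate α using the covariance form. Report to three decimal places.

α = 0.627

Σσ²ᵢ = 1.48² + 0.75² + 1.63² + 0.89² = 6.2019
Covariances σ_ij = r_ij · s_i · s_j:
  σ(Q1,Q2) = 0.14 × 1.48 × 0.75 = 0.1554
  σ(Q1,Q3) = 0.26 × 1.48 × 1.63 = 0.6272
  σ(Q1,Q4) = 0.18 × 1.48 × 0.89 = 0.2371
  σ(Q2,Q3) = 0.36 × 0.75 × 1.63 = 0.4401
  σ(Q2,Q4) = 0.54 × 0.75 × 0.89 = 0.3605
  σ(Q3,Q4) = 0.64 × 1.63 × 0.89 = 0.9284
σ²_T = Σσ²ᵢ + 2·Σσ_ij = 6.2019 + 2 × 2.7487 = 11.6993
α = (4/3)·(1 − 6.2019/11.6993) = 0.627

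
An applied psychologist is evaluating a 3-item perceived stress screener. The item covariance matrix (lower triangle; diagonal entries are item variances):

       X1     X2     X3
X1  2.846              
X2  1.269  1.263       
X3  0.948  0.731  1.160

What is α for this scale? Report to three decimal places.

ΣVar(i) = 2.846 + 1.263 + 1.160 = 5.269
Sum of off-diagonal covariances = 2.948
total variance = 5.269 + 2 × 2.948 = 11.165
α = (k/(k−1))·(1 − ΣVar(i)/total variance) = (3/2)·(1 − 5.269/11.165) = 0.792

α = 0.792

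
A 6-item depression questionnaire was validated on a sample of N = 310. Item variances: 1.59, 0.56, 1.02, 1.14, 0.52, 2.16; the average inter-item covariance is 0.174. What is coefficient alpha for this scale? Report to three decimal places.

ΣVar(i) = 1.59 + 0.56 + 1.02 + 1.14 + 0.52 + 2.16 = 6.99
Sum of the 15 distinct covariances = 15 × 0.174 = 2.610
total variance = ΣVar(i) + 2·Σcov = 6.99 + 2 × 2.610 = 12.210
α = (6/5)·(1 − 6.99/12.210) = 0.513

coefficient alpha = 0.513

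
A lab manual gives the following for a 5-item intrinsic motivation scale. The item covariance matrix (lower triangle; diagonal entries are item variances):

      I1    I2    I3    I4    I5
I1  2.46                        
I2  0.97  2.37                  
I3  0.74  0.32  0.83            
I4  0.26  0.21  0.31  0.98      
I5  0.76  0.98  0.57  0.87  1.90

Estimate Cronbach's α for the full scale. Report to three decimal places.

ΣVar(i) = 2.46 + 2.37 + 0.83 + 0.98 + 1.90 = 8.54
Sum of the distinct covariances = 5.99
total variance = 8.54 + 2 × 5.99 = 20.52
α = (k/(k−1))·(1 − ΣVar(i)/total variance) = (5/4)·(1 − 8.54/20.52) = 0.730

α = 0.730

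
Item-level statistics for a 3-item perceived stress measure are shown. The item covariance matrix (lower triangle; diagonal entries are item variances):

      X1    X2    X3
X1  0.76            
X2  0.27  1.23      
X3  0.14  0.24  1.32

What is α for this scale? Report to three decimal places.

α = 0.423

Σσ²ᵢ = 0.76 + 1.23 + 1.32 = 3.31
Σ_{i<j} σ_ij = 0.65
Var(T) = 3.31 + 2 × 0.65 = 4.61
α = (k/(k−1))·(1 − Σσ²ᵢ/Var(T)) = (3/2)·(1 − 3.31/4.61) = 0.423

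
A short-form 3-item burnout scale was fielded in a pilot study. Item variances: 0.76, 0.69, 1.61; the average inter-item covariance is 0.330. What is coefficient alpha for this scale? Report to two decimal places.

α = 0.59

ΣVar(i) = 0.76 + 0.69 + 1.61 = 3.06
Sum of the 3 distinct covariances = 3 × 0.330 = 0.990
σ²_total = ΣVar(i) + 2·Σcov = 3.06 + 2 × 0.990 = 5.040
α = (3/2)·(1 − 3.06/5.040) = 0.59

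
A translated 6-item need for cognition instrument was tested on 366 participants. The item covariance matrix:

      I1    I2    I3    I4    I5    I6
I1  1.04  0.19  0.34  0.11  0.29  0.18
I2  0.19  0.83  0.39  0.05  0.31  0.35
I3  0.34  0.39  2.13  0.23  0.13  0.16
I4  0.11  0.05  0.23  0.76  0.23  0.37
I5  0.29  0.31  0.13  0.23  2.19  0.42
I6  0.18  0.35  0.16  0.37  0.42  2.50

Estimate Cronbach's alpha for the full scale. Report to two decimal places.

Cronbach's alpha = 0.53

Σσᵢ² = 1.04 + 0.83 + 2.13 + 0.76 + 2.19 + 2.50 = 9.45
Σ_{i<j} σ_ij = 3.75
Var(T) = 9.45 + 2 × 3.75 = 16.95
α = (k/(k−1))·(1 − Σσᵢ²/Var(T)) = (6/5)·(1 − 9.45/16.95) = 0.53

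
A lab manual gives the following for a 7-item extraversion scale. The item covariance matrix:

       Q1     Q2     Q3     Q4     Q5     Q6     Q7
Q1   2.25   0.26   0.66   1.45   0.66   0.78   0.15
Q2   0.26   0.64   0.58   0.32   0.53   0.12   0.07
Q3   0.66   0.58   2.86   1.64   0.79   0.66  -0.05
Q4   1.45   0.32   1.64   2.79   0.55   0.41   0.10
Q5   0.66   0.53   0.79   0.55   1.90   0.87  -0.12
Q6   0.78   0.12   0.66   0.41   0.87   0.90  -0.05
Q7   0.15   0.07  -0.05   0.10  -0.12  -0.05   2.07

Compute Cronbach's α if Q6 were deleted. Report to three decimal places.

α = 0.658

Remaining items: Q1, Q2, Q3, Q4, Q5, Q7 (k = 6).
Σσᵢ² = 2.25 + 0.64 + 2.86 + 2.79 + 1.90 + 2.07 = 12.51
σ²_total = 12.51 + 2 × 7.59 = 27.69
α (item deleted) = (6/5)·(1 − 12.51/27.69) = 0.658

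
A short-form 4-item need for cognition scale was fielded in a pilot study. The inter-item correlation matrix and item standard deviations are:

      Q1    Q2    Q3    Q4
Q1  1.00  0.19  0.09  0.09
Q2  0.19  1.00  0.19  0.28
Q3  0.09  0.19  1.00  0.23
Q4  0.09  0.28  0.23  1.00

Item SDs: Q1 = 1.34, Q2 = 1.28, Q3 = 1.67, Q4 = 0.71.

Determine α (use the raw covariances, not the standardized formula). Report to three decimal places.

Σσ²ᵢ = 1.34² + 1.28² + 1.67² + 0.71² = 6.7270
Covariances σ_ij = r_ij · s_i · s_j:
  σ(Q1,Q2) = 0.19 × 1.34 × 1.28 = 0.3259
  σ(Q1,Q3) = 0.09 × 1.34 × 1.67 = 0.2014
  σ(Q1,Q4) = 0.09 × 1.34 × 0.71 = 0.0856
  σ(Q2,Q3) = 0.19 × 1.28 × 1.67 = 0.4061
  σ(Q2,Q4) = 0.28 × 1.28 × 0.71 = 0.2545
  σ(Q3,Q4) = 0.23 × 1.67 × 0.71 = 0.2727
σ²_T = Σσ²ᵢ + 2·Σσ_ij = 6.7270 + 2 × 1.5462 = 9.8194
α = (4/3)·(1 − 6.7270/9.8194) = 0.420

α = 0.420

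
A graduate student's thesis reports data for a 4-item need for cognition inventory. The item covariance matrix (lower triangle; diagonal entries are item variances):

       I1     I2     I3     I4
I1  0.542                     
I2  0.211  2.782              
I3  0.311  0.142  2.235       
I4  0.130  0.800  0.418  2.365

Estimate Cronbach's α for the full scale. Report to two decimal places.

Cronbach's α = 0.45

ΣVar(i) = 0.542 + 2.782 + 2.235 + 2.365 = 7.924
Sum of the distinct covariances = 2.012
total variance = 7.924 + 2 × 2.012 = 11.948
α = (k/(k−1))·(1 − ΣVar(i)/total variance) = (4/3)·(1 − 7.924/11.948) = 0.45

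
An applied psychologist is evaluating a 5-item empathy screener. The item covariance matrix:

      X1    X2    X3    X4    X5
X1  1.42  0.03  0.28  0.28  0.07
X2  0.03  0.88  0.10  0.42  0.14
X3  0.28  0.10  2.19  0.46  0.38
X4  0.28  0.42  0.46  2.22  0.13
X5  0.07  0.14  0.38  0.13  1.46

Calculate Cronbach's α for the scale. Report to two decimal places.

Σσᵢ² = 1.42 + 0.88 + 2.19 + 2.22 + 1.46 = 8.17
Σ_{i<j} σ_ij = 2.29
σ²_T = 8.17 + 2 × 2.29 = 12.75
α = (k/(k−1))·(1 − Σσᵢ²/σ²_T) = (5/4)·(1 − 8.17/12.75) = 0.45

α = 0.45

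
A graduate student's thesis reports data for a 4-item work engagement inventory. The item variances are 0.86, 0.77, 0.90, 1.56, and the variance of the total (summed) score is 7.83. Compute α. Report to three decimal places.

α = 0.637

Σσ²ᵢ = 0.86 + 0.77 + 0.90 + 1.56 = 4.09
α = (k/(k−1))·(1 − Σσ²ᵢ/σ²_T) = (4/3)·(1 − 4.09/7.83) = 0.637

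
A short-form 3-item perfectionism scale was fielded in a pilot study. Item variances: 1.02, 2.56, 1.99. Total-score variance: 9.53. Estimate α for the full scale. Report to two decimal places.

α = 0.62

Σσᵢ² = 1.02 + 2.56 + 1.99 = 5.57
α = (k/(k−1))·(1 − Σσᵢ²/Var(T)) = (3/2)·(1 − 5.57/9.53) = 0.62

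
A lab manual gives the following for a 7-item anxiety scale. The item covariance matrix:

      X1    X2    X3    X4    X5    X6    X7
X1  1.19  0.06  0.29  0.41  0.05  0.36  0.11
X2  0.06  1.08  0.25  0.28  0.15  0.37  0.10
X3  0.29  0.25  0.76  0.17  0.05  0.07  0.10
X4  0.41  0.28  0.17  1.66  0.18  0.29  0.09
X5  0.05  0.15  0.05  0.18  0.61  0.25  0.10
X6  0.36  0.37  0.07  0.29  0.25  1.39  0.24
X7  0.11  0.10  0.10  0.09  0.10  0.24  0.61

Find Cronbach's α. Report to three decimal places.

sum of item variances = 1.19 + 1.08 + 0.76 + 1.66 + 0.61 + 1.39 + 0.61 = 7.30
Sum of off-diagonal covariances = 3.97
σ²_T = 7.30 + 2 × 3.97 = 15.24
α = (k/(k−1))·(1 − sum of item variances/σ²_T) = (7/6)·(1 − 7.30/15.24) = 0.608

α = 0.608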